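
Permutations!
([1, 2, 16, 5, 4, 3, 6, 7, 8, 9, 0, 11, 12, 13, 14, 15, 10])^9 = (0 10 16 2 1)(3 5)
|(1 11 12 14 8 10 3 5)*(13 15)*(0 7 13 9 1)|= |(0 7 13 15 9 1 11 12 14 8 10 3 5)|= 13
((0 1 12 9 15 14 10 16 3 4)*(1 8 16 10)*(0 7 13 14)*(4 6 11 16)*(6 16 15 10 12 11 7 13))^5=(0 1 4 15 14 8 11 13)(3 16)(6 7)(9 12 10)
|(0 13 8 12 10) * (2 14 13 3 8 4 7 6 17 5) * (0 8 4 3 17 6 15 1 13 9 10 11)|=|(0 17 5 2 14 9 10 8 12 11)(1 13 3 4 7 15)|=30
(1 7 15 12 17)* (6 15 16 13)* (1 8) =[0, 7, 2, 3, 4, 5, 15, 16, 1, 9, 10, 11, 17, 6, 14, 12, 13, 8] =(1 7 16 13 6 15 12 17 8)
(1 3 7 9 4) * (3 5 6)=(1 5 6 3 7 9 4)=[0, 5, 2, 7, 1, 6, 3, 9, 8, 4]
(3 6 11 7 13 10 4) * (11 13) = (3 6 13 10 4)(7 11) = [0, 1, 2, 6, 3, 5, 13, 11, 8, 9, 4, 7, 12, 10]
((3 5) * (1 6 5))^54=((1 6 5 3))^54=(1 5)(3 6)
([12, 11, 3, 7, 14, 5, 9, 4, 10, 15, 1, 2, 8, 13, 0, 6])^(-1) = (0 14 4 7 3 2 11 1 10 8 12)(6 15 9)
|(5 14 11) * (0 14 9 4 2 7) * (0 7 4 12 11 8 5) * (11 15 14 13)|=6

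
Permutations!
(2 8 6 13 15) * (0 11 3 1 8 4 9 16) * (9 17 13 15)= (0 11 3 1 8 6 15 2 4 17 13 9 16)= [11, 8, 4, 1, 17, 5, 15, 7, 6, 16, 10, 3, 12, 9, 14, 2, 0, 13]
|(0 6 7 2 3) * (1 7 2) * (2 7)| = |(0 6 7 1 2 3)| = 6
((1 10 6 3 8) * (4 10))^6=(10)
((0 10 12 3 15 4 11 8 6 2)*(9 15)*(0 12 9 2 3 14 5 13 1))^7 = (0 6 1 8 13 11 5 4 14 15 12 9 2 10 3)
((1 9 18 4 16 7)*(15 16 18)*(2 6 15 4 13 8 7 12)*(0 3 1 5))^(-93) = ((0 3 1 9 4 18 13 8 7 5)(2 6 15 16 12))^(-93) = (0 8 4 3 7 18 1 5 13 9)(2 15 12 6 16)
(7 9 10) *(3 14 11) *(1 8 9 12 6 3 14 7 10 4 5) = (1 8 9 4 5)(3 7 12 6)(11 14) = [0, 8, 2, 7, 5, 1, 3, 12, 9, 4, 10, 14, 6, 13, 11]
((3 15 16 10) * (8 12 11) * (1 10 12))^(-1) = (1 8 11 12 16 15 3 10)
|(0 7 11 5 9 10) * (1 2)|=6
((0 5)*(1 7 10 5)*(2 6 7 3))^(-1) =((0 1 3 2 6 7 10 5))^(-1) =(0 5 10 7 6 2 3 1)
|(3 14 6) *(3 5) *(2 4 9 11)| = 4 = |(2 4 9 11)(3 14 6 5)|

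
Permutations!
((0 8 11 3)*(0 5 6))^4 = (0 5 11)(3 8 6)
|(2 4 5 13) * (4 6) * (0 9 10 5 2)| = |(0 9 10 5 13)(2 6 4)| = 15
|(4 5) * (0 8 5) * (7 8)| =|(0 7 8 5 4)| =5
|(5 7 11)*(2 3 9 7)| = |(2 3 9 7 11 5)| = 6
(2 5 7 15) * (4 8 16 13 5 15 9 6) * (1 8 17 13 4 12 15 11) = (1 8 16 4 17 13 5 7 9 6 12 15 2 11) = [0, 8, 11, 3, 17, 7, 12, 9, 16, 6, 10, 1, 15, 5, 14, 2, 4, 13]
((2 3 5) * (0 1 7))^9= (7)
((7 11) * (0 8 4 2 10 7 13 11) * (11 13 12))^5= (13)(0 7 10 2 4 8)(11 12)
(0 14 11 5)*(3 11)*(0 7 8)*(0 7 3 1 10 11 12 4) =[14, 10, 2, 12, 0, 3, 6, 8, 7, 9, 11, 5, 4, 13, 1] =(0 14 1 10 11 5 3 12 4)(7 8)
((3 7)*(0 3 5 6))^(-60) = ((0 3 7 5 6))^(-60) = (7)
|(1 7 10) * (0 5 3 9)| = 12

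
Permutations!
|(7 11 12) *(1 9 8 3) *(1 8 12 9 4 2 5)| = |(1 4 2 5)(3 8)(7 11 9 12)| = 4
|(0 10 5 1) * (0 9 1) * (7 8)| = |(0 10 5)(1 9)(7 8)| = 6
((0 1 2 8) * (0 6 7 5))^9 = (0 2 6 5 1 8 7)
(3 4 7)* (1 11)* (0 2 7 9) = [2, 11, 7, 4, 9, 5, 6, 3, 8, 0, 10, 1] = (0 2 7 3 4 9)(1 11)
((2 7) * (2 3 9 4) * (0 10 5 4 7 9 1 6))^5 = ((0 10 5 4 2 9 7 3 1 6))^5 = (0 9)(1 4)(2 6)(3 5)(7 10)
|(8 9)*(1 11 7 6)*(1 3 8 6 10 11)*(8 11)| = 7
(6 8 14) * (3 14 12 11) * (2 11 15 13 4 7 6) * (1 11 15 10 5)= [0, 11, 15, 14, 7, 1, 8, 6, 12, 9, 5, 3, 10, 4, 2, 13]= (1 11 3 14 2 15 13 4 7 6 8 12 10 5)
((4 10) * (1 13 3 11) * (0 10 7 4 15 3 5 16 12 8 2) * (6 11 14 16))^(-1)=(0 2 8 12 16 14 3 15 10)(1 11 6 5 13)(4 7)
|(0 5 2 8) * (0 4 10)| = |(0 5 2 8 4 10)| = 6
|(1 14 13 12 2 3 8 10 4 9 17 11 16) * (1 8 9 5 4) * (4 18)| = 12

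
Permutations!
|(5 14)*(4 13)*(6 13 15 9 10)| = 6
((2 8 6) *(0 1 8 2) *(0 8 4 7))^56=((0 1 4 7)(6 8))^56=(8)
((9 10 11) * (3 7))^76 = ((3 7)(9 10 11))^76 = (9 10 11)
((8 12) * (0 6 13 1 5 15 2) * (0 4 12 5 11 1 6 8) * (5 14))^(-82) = ((0 8 14 5 15 2 4 12)(1 11)(6 13))^(-82) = (0 4 15 14)(2 5 8 12)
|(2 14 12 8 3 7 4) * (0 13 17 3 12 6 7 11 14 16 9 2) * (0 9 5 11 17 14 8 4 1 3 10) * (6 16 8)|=60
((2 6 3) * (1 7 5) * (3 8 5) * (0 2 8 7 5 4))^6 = (0 4 8 3 7 6 2)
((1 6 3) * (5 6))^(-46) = ((1 5 6 3))^(-46) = (1 6)(3 5)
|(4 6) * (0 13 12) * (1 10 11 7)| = 12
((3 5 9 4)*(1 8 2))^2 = (1 2 8)(3 9)(4 5) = ((1 8 2)(3 5 9 4))^2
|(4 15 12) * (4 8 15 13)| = |(4 13)(8 15 12)| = 6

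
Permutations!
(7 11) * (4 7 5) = [0, 1, 2, 3, 7, 4, 6, 11, 8, 9, 10, 5] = (4 7 11 5)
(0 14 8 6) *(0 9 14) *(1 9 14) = (1 9)(6 14 8) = [0, 9, 2, 3, 4, 5, 14, 7, 6, 1, 10, 11, 12, 13, 8]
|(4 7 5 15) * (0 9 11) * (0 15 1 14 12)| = 10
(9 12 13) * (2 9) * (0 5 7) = (0 5 7)(2 9 12 13) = [5, 1, 9, 3, 4, 7, 6, 0, 8, 12, 10, 11, 13, 2]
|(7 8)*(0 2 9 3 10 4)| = 6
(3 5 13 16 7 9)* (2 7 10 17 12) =(2 7 9 3 5 13 16 10 17 12) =[0, 1, 7, 5, 4, 13, 6, 9, 8, 3, 17, 11, 2, 16, 14, 15, 10, 12]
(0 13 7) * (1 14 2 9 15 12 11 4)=(0 13 7)(1 14 2 9 15 12 11 4)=[13, 14, 9, 3, 1, 5, 6, 0, 8, 15, 10, 4, 11, 7, 2, 12]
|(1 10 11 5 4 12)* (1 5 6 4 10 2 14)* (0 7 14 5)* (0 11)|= |(0 7 14 1 2 5 10)(4 12 11 6)|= 28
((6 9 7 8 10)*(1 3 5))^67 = (1 3 5)(6 7 10 9 8)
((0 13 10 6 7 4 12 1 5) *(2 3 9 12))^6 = (0 2)(1 7)(3 13)(4 5)(6 12)(9 10) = ((0 13 10 6 7 4 2 3 9 12 1 5))^6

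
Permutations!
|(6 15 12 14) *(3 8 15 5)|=7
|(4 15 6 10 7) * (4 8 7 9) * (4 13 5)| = 14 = |(4 15 6 10 9 13 5)(7 8)|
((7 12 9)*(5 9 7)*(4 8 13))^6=((4 8 13)(5 9)(7 12))^6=(13)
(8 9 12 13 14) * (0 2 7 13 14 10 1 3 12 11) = (0 2 7 13 10 1 3 12 14 8 9 11) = [2, 3, 7, 12, 4, 5, 6, 13, 9, 11, 1, 0, 14, 10, 8]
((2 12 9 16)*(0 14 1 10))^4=((0 14 1 10)(2 12 9 16))^4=(16)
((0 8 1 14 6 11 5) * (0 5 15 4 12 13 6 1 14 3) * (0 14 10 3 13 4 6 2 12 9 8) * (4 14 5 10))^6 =(15)(1 13 2 12 14)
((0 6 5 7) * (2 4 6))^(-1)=(0 7 5 6 4 2)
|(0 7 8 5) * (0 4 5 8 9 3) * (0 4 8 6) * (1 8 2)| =|(0 7 9 3 4 5 2 1 8 6)| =10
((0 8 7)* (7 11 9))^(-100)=(11)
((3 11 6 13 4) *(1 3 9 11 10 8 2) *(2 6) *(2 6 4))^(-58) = (1 10 4 11 13)(2 3 8 9 6)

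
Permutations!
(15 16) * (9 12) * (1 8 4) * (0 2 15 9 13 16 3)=[2, 8, 15, 0, 1, 5, 6, 7, 4, 12, 10, 11, 13, 16, 14, 3, 9]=(0 2 15 3)(1 8 4)(9 12 13 16)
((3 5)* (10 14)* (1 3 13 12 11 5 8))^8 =(14)(1 8 3)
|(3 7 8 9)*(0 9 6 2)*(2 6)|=|(0 9 3 7 8 2)|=6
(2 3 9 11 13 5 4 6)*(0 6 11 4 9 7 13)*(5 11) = (0 6 2 3 7 13 11)(4 5 9) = [6, 1, 3, 7, 5, 9, 2, 13, 8, 4, 10, 0, 12, 11]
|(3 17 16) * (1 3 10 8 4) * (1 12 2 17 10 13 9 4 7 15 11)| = 7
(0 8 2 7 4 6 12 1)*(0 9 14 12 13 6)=(0 8 2 7 4)(1 9 14 12)(6 13)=[8, 9, 7, 3, 0, 5, 13, 4, 2, 14, 10, 11, 1, 6, 12]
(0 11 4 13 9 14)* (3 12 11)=(0 3 12 11 4 13 9 14)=[3, 1, 2, 12, 13, 5, 6, 7, 8, 14, 10, 4, 11, 9, 0]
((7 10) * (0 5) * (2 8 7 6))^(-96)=((0 5)(2 8 7 10 6))^(-96)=(2 6 10 7 8)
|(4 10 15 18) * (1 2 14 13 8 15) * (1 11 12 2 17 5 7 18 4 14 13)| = |(1 17 5 7 18 14)(2 13 8 15 4 10 11 12)| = 24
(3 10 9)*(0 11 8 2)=(0 11 8 2)(3 10 9)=[11, 1, 0, 10, 4, 5, 6, 7, 2, 3, 9, 8]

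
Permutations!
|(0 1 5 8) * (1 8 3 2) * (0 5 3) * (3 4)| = 12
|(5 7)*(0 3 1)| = |(0 3 1)(5 7)| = 6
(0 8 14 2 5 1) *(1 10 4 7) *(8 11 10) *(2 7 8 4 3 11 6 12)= (0 6 12 2 5 4 8 14 7 1)(3 11 10)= [6, 0, 5, 11, 8, 4, 12, 1, 14, 9, 3, 10, 2, 13, 7]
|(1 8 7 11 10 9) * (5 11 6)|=8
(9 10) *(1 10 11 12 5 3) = (1 10 9 11 12 5 3) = [0, 10, 2, 1, 4, 3, 6, 7, 8, 11, 9, 12, 5]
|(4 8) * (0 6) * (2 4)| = |(0 6)(2 4 8)| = 6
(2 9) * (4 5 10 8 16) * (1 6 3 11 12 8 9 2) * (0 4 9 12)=(0 4 5 10 12 8 16 9 1 6 3 11)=[4, 6, 2, 11, 5, 10, 3, 7, 16, 1, 12, 0, 8, 13, 14, 15, 9]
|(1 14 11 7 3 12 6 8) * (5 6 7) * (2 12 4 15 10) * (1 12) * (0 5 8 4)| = 14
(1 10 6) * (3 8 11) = (1 10 6)(3 8 11) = [0, 10, 2, 8, 4, 5, 1, 7, 11, 9, 6, 3]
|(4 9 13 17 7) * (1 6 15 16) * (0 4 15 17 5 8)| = |(0 4 9 13 5 8)(1 6 17 7 15 16)| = 6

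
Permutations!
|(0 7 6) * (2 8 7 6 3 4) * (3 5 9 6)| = |(0 3 4 2 8 7 5 9 6)| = 9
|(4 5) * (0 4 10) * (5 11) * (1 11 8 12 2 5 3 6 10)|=11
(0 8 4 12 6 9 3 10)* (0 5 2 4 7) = (0 8 7)(2 4 12 6 9 3 10 5) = [8, 1, 4, 10, 12, 2, 9, 0, 7, 3, 5, 11, 6]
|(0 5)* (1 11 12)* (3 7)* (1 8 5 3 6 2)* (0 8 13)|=|(0 3 7 6 2 1 11 12 13)(5 8)|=18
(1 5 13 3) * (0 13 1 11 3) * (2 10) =(0 13)(1 5)(2 10)(3 11) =[13, 5, 10, 11, 4, 1, 6, 7, 8, 9, 2, 3, 12, 0]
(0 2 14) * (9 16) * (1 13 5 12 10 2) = (0 1 13 5 12 10 2 14)(9 16) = [1, 13, 14, 3, 4, 12, 6, 7, 8, 16, 2, 11, 10, 5, 0, 15, 9]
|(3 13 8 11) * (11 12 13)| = |(3 11)(8 12 13)| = 6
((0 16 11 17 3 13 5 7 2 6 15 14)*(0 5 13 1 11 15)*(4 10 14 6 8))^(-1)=(0 6 15 16)(1 3 17 11)(2 7 5 14 10 4 8)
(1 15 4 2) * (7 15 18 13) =(1 18 13 7 15 4 2) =[0, 18, 1, 3, 2, 5, 6, 15, 8, 9, 10, 11, 12, 7, 14, 4, 16, 17, 13]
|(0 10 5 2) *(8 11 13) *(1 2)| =|(0 10 5 1 2)(8 11 13)| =15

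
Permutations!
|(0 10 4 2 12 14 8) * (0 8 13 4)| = |(0 10)(2 12 14 13 4)| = 10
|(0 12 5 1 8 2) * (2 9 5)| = |(0 12 2)(1 8 9 5)| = 12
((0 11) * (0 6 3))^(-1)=(0 3 6 11)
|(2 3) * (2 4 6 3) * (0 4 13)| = |(0 4 6 3 13)| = 5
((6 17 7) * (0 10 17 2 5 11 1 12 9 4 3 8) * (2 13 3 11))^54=(0 3 6 17)(1 11 4 9 12)(7 10 8 13)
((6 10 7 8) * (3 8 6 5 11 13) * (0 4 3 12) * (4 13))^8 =(0 12 13)(3 11 8 4 5)(6 7 10) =((0 13 12)(3 8 5 11 4)(6 10 7))^8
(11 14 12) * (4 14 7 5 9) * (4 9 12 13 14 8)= (4 8)(5 12 11 7)(13 14)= [0, 1, 2, 3, 8, 12, 6, 5, 4, 9, 10, 7, 11, 14, 13]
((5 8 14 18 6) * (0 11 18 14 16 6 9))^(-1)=(0 9 18 11)(5 6 16 8)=((0 11 18 9)(5 8 16 6))^(-1)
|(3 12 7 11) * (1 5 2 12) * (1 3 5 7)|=|(1 7 11 5 2 12)|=6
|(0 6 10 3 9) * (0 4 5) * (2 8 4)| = 9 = |(0 6 10 3 9 2 8 4 5)|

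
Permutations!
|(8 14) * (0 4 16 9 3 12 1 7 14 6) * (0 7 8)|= 11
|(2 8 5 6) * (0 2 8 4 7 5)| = 7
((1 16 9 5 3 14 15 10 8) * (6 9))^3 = (1 9 14 8 6 3 10 16 5 15)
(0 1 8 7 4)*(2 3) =(0 1 8 7 4)(2 3) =[1, 8, 3, 2, 0, 5, 6, 4, 7]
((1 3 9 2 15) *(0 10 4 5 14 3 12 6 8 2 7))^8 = (1 6 2)(8 15 12)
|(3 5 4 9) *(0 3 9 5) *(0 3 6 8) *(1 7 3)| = 6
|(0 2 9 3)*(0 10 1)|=6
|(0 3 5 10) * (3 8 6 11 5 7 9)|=|(0 8 6 11 5 10)(3 7 9)|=6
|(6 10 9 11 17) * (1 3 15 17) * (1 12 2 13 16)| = 12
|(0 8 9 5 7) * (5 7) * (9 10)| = 5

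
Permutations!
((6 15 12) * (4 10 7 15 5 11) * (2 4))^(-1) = ((2 4 10 7 15 12 6 5 11))^(-1) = (2 11 5 6 12 15 7 10 4)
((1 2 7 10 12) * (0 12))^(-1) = ((0 12 1 2 7 10))^(-1) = (0 10 7 2 1 12)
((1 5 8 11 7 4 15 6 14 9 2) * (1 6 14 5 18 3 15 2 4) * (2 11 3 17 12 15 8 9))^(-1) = ((1 18 17 12 15 14 2 6 5 9 4 11 7)(3 8))^(-1) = (1 7 11 4 9 5 6 2 14 15 12 17 18)(3 8)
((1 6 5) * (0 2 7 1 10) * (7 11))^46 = (0 5 1 11)(2 10 6 7)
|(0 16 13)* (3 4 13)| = 5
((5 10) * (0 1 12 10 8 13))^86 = ((0 1 12 10 5 8 13))^86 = (0 12 5 13 1 10 8)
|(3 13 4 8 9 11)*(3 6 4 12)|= |(3 13 12)(4 8 9 11 6)|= 15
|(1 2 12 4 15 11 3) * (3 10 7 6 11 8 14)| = |(1 2 12 4 15 8 14 3)(6 11 10 7)| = 8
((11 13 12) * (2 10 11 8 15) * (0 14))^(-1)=((0 14)(2 10 11 13 12 8 15))^(-1)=(0 14)(2 15 8 12 13 11 10)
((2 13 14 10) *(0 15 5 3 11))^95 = (15)(2 10 14 13)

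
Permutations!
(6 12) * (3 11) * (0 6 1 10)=[6, 10, 2, 11, 4, 5, 12, 7, 8, 9, 0, 3, 1]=(0 6 12 1 10)(3 11)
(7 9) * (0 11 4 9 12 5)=[11, 1, 2, 3, 9, 0, 6, 12, 8, 7, 10, 4, 5]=(0 11 4 9 7 12 5)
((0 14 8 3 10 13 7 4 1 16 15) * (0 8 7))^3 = (0 4 15 10 14 1 8 13 7 16 3) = ((0 14 7 4 1 16 15 8 3 10 13))^3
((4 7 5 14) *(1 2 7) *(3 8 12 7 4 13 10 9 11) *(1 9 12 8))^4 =((1 2 4 9 11 3)(5 14 13 10 12 7))^4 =(1 11 4)(2 3 9)(5 12 13)(7 10 14)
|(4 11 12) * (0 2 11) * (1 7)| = |(0 2 11 12 4)(1 7)| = 10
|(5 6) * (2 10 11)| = 6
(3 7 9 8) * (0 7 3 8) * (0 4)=(0 7 9 4)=[7, 1, 2, 3, 0, 5, 6, 9, 8, 4]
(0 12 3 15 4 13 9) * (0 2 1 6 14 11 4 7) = (0 12 3 15 7)(1 6 14 11 4 13 9 2) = [12, 6, 1, 15, 13, 5, 14, 0, 8, 2, 10, 4, 3, 9, 11, 7]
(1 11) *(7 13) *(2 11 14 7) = (1 14 7 13 2 11) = [0, 14, 11, 3, 4, 5, 6, 13, 8, 9, 10, 1, 12, 2, 7]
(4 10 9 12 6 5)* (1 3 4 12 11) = (1 3 4 10 9 11)(5 12 6) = [0, 3, 2, 4, 10, 12, 5, 7, 8, 11, 9, 1, 6]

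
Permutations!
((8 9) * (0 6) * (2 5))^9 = (0 6)(2 5)(8 9)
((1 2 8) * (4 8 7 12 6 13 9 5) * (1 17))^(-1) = (1 17 8 4 5 9 13 6 12 7 2)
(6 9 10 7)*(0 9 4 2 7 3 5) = (0 9 10 3 5)(2 7 6 4) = [9, 1, 7, 5, 2, 0, 4, 6, 8, 10, 3]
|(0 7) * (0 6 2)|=4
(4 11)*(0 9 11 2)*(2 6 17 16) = (0 9 11 4 6 17 16 2) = [9, 1, 0, 3, 6, 5, 17, 7, 8, 11, 10, 4, 12, 13, 14, 15, 2, 16]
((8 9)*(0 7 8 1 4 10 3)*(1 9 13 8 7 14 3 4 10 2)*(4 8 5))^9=(14)(1 8 5 2 10 13 4)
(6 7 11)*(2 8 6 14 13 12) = [0, 1, 8, 3, 4, 5, 7, 11, 6, 9, 10, 14, 2, 12, 13] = (2 8 6 7 11 14 13 12)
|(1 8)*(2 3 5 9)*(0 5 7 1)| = |(0 5 9 2 3 7 1 8)| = 8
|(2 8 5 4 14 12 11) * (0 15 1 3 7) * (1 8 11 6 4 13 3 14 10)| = |(0 15 8 5 13 3 7)(1 14 12 6 4 10)(2 11)| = 42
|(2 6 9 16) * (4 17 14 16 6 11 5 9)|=9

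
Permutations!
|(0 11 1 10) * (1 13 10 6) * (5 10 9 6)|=8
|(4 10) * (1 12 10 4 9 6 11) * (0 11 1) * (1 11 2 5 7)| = |(0 2 5 7 1 12 10 9 6 11)| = 10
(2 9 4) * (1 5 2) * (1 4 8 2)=(1 5)(2 9 8)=[0, 5, 9, 3, 4, 1, 6, 7, 2, 8]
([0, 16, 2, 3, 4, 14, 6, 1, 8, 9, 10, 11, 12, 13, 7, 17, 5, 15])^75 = [0, 1, 2, 3, 4, 5, 6, 7, 8, 9, 10, 11, 12, 13, 14, 17, 16, 15]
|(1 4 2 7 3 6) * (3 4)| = 3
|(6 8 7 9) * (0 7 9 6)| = |(0 7 6 8 9)| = 5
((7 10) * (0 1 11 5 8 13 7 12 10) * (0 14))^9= (0 1 11 5 8 13 7 14)(10 12)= ((0 1 11 5 8 13 7 14)(10 12))^9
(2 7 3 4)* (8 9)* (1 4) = (1 4 2 7 3)(8 9) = [0, 4, 7, 1, 2, 5, 6, 3, 9, 8]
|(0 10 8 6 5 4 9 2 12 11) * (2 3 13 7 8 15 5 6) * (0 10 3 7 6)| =20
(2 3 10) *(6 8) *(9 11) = [0, 1, 3, 10, 4, 5, 8, 7, 6, 11, 2, 9] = (2 3 10)(6 8)(9 11)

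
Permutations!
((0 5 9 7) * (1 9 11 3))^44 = ((0 5 11 3 1 9 7))^44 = (0 11 1 7 5 3 9)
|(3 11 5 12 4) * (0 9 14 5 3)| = 6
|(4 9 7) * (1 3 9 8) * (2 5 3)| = 8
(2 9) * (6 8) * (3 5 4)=[0, 1, 9, 5, 3, 4, 8, 7, 6, 2]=(2 9)(3 5 4)(6 8)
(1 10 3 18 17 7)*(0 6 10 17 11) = (0 6 10 3 18 11)(1 17 7) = [6, 17, 2, 18, 4, 5, 10, 1, 8, 9, 3, 0, 12, 13, 14, 15, 16, 7, 11]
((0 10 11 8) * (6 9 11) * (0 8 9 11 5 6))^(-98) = (5 11)(6 9)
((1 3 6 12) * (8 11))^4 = ((1 3 6 12)(8 11))^4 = (12)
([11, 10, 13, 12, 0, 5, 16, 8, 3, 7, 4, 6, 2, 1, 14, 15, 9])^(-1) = (0 4 10 1 13 2 12 3 8 7 9 16 6 11)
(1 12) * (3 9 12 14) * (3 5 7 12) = [0, 14, 2, 9, 4, 7, 6, 12, 8, 3, 10, 11, 1, 13, 5] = (1 14 5 7 12)(3 9)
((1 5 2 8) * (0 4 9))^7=((0 4 9)(1 5 2 8))^7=(0 4 9)(1 8 2 5)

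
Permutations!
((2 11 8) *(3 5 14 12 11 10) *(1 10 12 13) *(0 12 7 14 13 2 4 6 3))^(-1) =(0 10 1 13 5 3 6 4 8 11 12)(2 14 7)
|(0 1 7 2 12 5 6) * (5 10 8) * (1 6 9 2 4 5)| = |(0 6)(1 7 4 5 9 2 12 10 8)| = 18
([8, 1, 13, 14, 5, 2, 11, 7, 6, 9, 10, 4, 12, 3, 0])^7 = [13, 1, 11, 5, 8, 6, 14, 7, 3, 9, 10, 0, 12, 4, 2]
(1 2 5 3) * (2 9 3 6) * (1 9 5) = (1 5 6 2)(3 9) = [0, 5, 1, 9, 4, 6, 2, 7, 8, 3]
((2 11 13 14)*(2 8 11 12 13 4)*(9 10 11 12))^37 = ((2 9 10 11 4)(8 12 13 14))^37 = (2 10 4 9 11)(8 12 13 14)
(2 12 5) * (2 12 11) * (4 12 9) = (2 11)(4 12 5 9) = [0, 1, 11, 3, 12, 9, 6, 7, 8, 4, 10, 2, 5]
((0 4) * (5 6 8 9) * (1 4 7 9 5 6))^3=(0 6 1 7 8 4 9 5)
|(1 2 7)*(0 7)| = |(0 7 1 2)| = 4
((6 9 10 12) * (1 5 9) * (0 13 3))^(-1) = ((0 13 3)(1 5 9 10 12 6))^(-1) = (0 3 13)(1 6 12 10 9 5)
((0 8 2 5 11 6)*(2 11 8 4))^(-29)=(0 6 11 8 5 2 4)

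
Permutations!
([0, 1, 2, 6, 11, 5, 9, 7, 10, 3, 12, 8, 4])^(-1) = [0, 1, 2, 9, 12, 5, 3, 7, 11, 6, 8, 4, 10]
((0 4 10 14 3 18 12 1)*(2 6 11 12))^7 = (0 6 14 1 2 10 12 18 4 11 3)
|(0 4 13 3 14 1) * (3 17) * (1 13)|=|(0 4 1)(3 14 13 17)|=12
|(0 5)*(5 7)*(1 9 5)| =5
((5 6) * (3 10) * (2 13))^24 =((2 13)(3 10)(5 6))^24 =(13)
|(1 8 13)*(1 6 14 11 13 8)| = 4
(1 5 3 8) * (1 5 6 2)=[0, 6, 1, 8, 4, 3, 2, 7, 5]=(1 6 2)(3 8 5)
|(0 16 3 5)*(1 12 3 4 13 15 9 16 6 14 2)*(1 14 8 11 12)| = 70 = |(0 6 8 11 12 3 5)(2 14)(4 13 15 9 16)|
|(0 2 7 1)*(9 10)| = |(0 2 7 1)(9 10)| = 4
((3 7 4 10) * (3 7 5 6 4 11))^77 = ((3 5 6 4 10 7 11))^77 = (11)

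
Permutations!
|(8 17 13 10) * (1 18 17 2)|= 7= |(1 18 17 13 10 8 2)|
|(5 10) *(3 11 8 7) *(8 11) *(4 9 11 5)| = |(3 8 7)(4 9 11 5 10)| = 15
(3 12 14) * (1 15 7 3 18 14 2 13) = (1 15 7 3 12 2 13)(14 18) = [0, 15, 13, 12, 4, 5, 6, 3, 8, 9, 10, 11, 2, 1, 18, 7, 16, 17, 14]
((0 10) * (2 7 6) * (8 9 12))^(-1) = (0 10)(2 6 7)(8 12 9)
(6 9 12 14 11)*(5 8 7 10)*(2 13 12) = [0, 1, 13, 3, 4, 8, 9, 10, 7, 2, 5, 6, 14, 12, 11] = (2 13 12 14 11 6 9)(5 8 7 10)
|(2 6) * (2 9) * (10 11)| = 6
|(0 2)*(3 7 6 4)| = |(0 2)(3 7 6 4)| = 4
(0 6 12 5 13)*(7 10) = (0 6 12 5 13)(7 10) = [6, 1, 2, 3, 4, 13, 12, 10, 8, 9, 7, 11, 5, 0]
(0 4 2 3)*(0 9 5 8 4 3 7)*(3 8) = (0 8 4 2 7)(3 9 5) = [8, 1, 7, 9, 2, 3, 6, 0, 4, 5]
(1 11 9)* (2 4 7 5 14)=(1 11 9)(2 4 7 5 14)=[0, 11, 4, 3, 7, 14, 6, 5, 8, 1, 10, 9, 12, 13, 2]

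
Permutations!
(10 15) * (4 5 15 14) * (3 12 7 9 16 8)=(3 12 7 9 16 8)(4 5 15 10 14)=[0, 1, 2, 12, 5, 15, 6, 9, 3, 16, 14, 11, 7, 13, 4, 10, 8]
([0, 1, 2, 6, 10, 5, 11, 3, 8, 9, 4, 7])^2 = (3 11)(6 7)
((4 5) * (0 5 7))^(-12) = ((0 5 4 7))^(-12) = (7)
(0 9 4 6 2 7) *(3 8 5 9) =[3, 1, 7, 8, 6, 9, 2, 0, 5, 4] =(0 3 8 5 9 4 6 2 7)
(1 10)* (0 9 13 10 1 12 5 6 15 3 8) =(0 9 13 10 12 5 6 15 3 8) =[9, 1, 2, 8, 4, 6, 15, 7, 0, 13, 12, 11, 5, 10, 14, 3]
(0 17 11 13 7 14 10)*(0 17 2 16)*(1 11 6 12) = [2, 11, 16, 3, 4, 5, 12, 14, 8, 9, 17, 13, 1, 7, 10, 15, 0, 6] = (0 2 16)(1 11 13 7 14 10 17 6 12)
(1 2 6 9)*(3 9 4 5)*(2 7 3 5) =[0, 7, 6, 9, 2, 5, 4, 3, 8, 1] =(1 7 3 9)(2 6 4)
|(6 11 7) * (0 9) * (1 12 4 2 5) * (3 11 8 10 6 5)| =|(0 9)(1 12 4 2 3 11 7 5)(6 8 10)| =24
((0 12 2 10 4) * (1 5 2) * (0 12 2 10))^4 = (1 12 4 10 5) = ((0 2)(1 5 10 4 12))^4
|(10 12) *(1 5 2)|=|(1 5 2)(10 12)|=6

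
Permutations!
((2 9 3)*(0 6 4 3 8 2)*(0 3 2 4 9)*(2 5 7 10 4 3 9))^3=(4 10 7 5)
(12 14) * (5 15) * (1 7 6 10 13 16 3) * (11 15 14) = (1 7 6 10 13 16 3)(5 14 12 11 15) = [0, 7, 2, 1, 4, 14, 10, 6, 8, 9, 13, 15, 11, 16, 12, 5, 3]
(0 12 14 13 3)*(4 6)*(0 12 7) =[7, 1, 2, 12, 6, 5, 4, 0, 8, 9, 10, 11, 14, 3, 13] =(0 7)(3 12 14 13)(4 6)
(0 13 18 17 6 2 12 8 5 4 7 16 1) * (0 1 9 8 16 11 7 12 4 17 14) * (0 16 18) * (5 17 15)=(0 13)(2 4 12 18 14 16 9 8 17 6)(5 15)(7 11)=[13, 1, 4, 3, 12, 15, 2, 11, 17, 8, 10, 7, 18, 0, 16, 5, 9, 6, 14]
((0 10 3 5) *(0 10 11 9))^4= ((0 11 9)(3 5 10))^4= (0 11 9)(3 5 10)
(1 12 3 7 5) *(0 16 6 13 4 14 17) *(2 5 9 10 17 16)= (0 2 5 1 12 3 7 9 10 17)(4 14 16 6 13)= [2, 12, 5, 7, 14, 1, 13, 9, 8, 10, 17, 11, 3, 4, 16, 15, 6, 0]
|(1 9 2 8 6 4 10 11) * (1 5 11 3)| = |(1 9 2 8 6 4 10 3)(5 11)| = 8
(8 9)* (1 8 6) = [0, 8, 2, 3, 4, 5, 1, 7, 9, 6] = (1 8 9 6)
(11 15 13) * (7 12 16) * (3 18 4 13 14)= (3 18 4 13 11 15 14)(7 12 16)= [0, 1, 2, 18, 13, 5, 6, 12, 8, 9, 10, 15, 16, 11, 3, 14, 7, 17, 4]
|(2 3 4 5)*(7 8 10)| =|(2 3 4 5)(7 8 10)| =12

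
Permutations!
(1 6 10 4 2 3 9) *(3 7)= (1 6 10 4 2 7 3 9)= [0, 6, 7, 9, 2, 5, 10, 3, 8, 1, 4]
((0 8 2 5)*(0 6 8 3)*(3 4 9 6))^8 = ((0 4 9 6 8 2 5 3))^8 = (9)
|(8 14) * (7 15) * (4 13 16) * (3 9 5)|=6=|(3 9 5)(4 13 16)(7 15)(8 14)|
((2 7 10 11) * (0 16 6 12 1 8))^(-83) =((0 16 6 12 1 8)(2 7 10 11))^(-83) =(0 16 6 12 1 8)(2 7 10 11)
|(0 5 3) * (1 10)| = |(0 5 3)(1 10)| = 6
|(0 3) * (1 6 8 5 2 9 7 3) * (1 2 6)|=15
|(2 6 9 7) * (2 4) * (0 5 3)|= |(0 5 3)(2 6 9 7 4)|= 15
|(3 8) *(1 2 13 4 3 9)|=7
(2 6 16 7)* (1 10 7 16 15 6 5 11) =(16)(1 10 7 2 5 11)(6 15) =[0, 10, 5, 3, 4, 11, 15, 2, 8, 9, 7, 1, 12, 13, 14, 6, 16]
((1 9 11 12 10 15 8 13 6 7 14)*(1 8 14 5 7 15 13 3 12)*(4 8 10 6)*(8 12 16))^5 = (1 11 9)(3 8 16)(4 10 15 12 13 14 6)(5 7)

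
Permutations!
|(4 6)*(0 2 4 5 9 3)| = |(0 2 4 6 5 9 3)| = 7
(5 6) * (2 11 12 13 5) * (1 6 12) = [0, 6, 11, 3, 4, 12, 2, 7, 8, 9, 10, 1, 13, 5] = (1 6 2 11)(5 12 13)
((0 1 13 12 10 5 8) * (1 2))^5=((0 2 1 13 12 10 5 8))^5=(0 10 1 8 12 2 5 13)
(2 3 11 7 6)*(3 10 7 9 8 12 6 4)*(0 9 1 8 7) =[9, 8, 10, 11, 3, 5, 2, 4, 12, 7, 0, 1, 6] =(0 9 7 4 3 11 1 8 12 6 2 10)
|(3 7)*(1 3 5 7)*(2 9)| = |(1 3)(2 9)(5 7)| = 2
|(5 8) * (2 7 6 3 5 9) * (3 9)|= |(2 7 6 9)(3 5 8)|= 12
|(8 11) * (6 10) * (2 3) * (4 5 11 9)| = 10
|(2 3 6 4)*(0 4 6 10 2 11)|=3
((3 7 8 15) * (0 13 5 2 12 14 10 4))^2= (0 5 12 10)(2 14 4 13)(3 8)(7 15)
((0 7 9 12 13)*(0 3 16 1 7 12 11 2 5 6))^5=(0 1 5 3 11 12 7 6 16 2 13 9)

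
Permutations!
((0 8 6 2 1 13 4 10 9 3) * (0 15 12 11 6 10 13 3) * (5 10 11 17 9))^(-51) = (0 2 12 8 1 17 11 3 9 6 15)(4 13)(5 10)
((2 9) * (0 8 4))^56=(9)(0 4 8)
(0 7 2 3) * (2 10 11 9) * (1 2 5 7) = (0 1 2 3)(5 7 10 11 9) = [1, 2, 3, 0, 4, 7, 6, 10, 8, 5, 11, 9]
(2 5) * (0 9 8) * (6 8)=(0 9 6 8)(2 5)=[9, 1, 5, 3, 4, 2, 8, 7, 0, 6]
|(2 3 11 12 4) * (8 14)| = 10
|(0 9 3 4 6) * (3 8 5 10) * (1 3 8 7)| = |(0 9 7 1 3 4 6)(5 10 8)| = 21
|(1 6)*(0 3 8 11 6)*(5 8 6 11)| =|(11)(0 3 6 1)(5 8)| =4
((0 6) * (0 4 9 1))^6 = ((0 6 4 9 1))^6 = (0 6 4 9 1)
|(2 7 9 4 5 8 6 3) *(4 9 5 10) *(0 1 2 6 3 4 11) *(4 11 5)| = 11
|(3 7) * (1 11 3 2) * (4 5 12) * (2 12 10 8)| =10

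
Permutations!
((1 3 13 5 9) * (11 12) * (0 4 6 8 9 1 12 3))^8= ((0 4 6 8 9 12 11 3 13 5 1))^8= (0 13 12 6 1 3 9 4 5 11 8)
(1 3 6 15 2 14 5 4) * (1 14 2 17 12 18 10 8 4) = [0, 3, 2, 6, 14, 1, 15, 7, 4, 9, 8, 11, 18, 13, 5, 17, 16, 12, 10] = (1 3 6 15 17 12 18 10 8 4 14 5)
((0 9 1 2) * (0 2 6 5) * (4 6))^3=((0 9 1 4 6 5))^3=(0 4)(1 5)(6 9)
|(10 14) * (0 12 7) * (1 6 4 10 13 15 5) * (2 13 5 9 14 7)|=13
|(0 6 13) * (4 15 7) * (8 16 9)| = 3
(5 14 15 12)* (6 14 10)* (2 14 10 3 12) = [0, 1, 14, 12, 4, 3, 10, 7, 8, 9, 6, 11, 5, 13, 15, 2] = (2 14 15)(3 12 5)(6 10)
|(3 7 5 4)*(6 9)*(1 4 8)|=|(1 4 3 7 5 8)(6 9)|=6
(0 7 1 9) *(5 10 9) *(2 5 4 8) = (0 7 1 4 8 2 5 10 9) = [7, 4, 5, 3, 8, 10, 6, 1, 2, 0, 9]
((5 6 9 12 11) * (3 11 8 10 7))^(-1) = ((3 11 5 6 9 12 8 10 7))^(-1) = (3 7 10 8 12 9 6 5 11)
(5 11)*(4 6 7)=[0, 1, 2, 3, 6, 11, 7, 4, 8, 9, 10, 5]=(4 6 7)(5 11)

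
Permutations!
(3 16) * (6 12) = (3 16)(6 12) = [0, 1, 2, 16, 4, 5, 12, 7, 8, 9, 10, 11, 6, 13, 14, 15, 3]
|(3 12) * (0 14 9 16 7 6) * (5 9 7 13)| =|(0 14 7 6)(3 12)(5 9 16 13)| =4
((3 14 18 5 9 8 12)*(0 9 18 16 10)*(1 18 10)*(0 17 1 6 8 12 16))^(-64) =((0 9 12 3 14)(1 18 5 10 17)(6 8 16))^(-64) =(0 9 12 3 14)(1 18 5 10 17)(6 16 8)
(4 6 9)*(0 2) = (0 2)(4 6 9) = [2, 1, 0, 3, 6, 5, 9, 7, 8, 4]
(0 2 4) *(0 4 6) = (0 2 6) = [2, 1, 6, 3, 4, 5, 0]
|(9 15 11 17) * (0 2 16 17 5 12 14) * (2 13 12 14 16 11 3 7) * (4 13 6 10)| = |(0 6 10 4 13 12 16 17 9 15 3 7 2 11 5 14)| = 16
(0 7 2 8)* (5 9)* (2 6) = [7, 1, 8, 3, 4, 9, 2, 6, 0, 5] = (0 7 6 2 8)(5 9)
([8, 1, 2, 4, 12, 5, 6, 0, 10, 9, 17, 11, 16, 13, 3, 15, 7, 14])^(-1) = (0 7 16 12 4 3 14 17 10 8)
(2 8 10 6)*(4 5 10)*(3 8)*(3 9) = (2 9 3 8 4 5 10 6) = [0, 1, 9, 8, 5, 10, 2, 7, 4, 3, 6]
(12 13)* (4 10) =(4 10)(12 13) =[0, 1, 2, 3, 10, 5, 6, 7, 8, 9, 4, 11, 13, 12]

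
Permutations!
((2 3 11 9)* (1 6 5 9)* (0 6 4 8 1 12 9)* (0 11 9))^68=((0 6 5 11 12)(1 4 8)(2 3 9))^68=(0 11 6 12 5)(1 8 4)(2 9 3)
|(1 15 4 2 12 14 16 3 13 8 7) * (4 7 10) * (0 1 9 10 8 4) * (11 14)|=24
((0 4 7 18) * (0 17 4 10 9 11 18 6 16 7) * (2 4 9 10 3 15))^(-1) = (0 4 2 15 3)(6 7 16)(9 17 18 11)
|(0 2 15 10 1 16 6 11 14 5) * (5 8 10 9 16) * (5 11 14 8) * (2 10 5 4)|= |(0 10 1 11 8 5)(2 15 9 16 6 14 4)|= 42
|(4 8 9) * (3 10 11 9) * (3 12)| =7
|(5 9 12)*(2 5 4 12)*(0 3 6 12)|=|(0 3 6 12 4)(2 5 9)|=15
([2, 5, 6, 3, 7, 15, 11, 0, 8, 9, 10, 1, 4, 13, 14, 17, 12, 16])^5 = [5, 12, 15, 3, 11, 4, 17, 1, 8, 9, 10, 16, 6, 13, 14, 7, 2, 0]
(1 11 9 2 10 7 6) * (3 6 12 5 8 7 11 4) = [0, 4, 10, 6, 3, 8, 1, 12, 7, 2, 11, 9, 5] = (1 4 3 6)(2 10 11 9)(5 8 7 12)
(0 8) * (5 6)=(0 8)(5 6)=[8, 1, 2, 3, 4, 6, 5, 7, 0]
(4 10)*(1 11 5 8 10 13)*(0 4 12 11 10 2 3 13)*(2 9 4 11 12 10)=(0 11 5 8 9 4)(1 2 3 13)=[11, 2, 3, 13, 0, 8, 6, 7, 9, 4, 10, 5, 12, 1]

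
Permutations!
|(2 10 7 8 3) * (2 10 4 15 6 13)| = 20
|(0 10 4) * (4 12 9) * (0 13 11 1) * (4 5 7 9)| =|(0 10 12 4 13 11 1)(5 7 9)| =21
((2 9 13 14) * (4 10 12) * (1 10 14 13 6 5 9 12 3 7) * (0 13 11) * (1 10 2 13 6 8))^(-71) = (0 6 5 9 8 1 2 12 4 14 13 11)(3 7 10)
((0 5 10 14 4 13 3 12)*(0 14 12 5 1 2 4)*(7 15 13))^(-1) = ((0 1 2 4 7 15 13 3 5 10 12 14))^(-1) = (0 14 12 10 5 3 13 15 7 4 2 1)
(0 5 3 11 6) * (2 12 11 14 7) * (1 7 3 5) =(0 1 7 2 12 11 6)(3 14) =[1, 7, 12, 14, 4, 5, 0, 2, 8, 9, 10, 6, 11, 13, 3]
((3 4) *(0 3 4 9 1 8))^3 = ((0 3 9 1 8))^3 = (0 1 3 8 9)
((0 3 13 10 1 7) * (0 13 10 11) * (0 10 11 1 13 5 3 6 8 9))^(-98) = ((0 6 8 9)(1 7 5 3 11 10 13))^(-98) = (13)(0 8)(6 9)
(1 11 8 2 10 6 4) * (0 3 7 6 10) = (0 3 7 6 4 1 11 8 2) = [3, 11, 0, 7, 1, 5, 4, 6, 2, 9, 10, 8]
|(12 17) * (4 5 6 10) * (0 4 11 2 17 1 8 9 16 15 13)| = 15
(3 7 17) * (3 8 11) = (3 7 17 8 11) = [0, 1, 2, 7, 4, 5, 6, 17, 11, 9, 10, 3, 12, 13, 14, 15, 16, 8]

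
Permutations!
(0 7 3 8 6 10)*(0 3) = [7, 1, 2, 8, 4, 5, 10, 0, 6, 9, 3] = (0 7)(3 8 6 10)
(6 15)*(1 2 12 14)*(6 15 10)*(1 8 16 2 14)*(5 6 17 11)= [0, 14, 12, 3, 4, 6, 10, 7, 16, 9, 17, 5, 1, 13, 8, 15, 2, 11]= (1 14 8 16 2 12)(5 6 10 17 11)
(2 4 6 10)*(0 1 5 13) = [1, 5, 4, 3, 6, 13, 10, 7, 8, 9, 2, 11, 12, 0] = (0 1 5 13)(2 4 6 10)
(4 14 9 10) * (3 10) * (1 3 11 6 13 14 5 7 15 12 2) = (1 3 10 4 5 7 15 12 2)(6 13 14 9 11) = [0, 3, 1, 10, 5, 7, 13, 15, 8, 11, 4, 6, 2, 14, 9, 12]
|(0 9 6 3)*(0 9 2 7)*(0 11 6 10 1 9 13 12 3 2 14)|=|(0 14)(1 9 10)(2 7 11 6)(3 13 12)|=12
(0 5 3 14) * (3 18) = (0 5 18 3 14) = [5, 1, 2, 14, 4, 18, 6, 7, 8, 9, 10, 11, 12, 13, 0, 15, 16, 17, 3]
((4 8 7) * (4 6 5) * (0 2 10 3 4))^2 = (0 10 4 7 5 2 3 8 6)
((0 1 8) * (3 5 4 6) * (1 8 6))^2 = (8)(1 3 4 6 5)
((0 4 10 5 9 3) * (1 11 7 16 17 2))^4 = ((0 4 10 5 9 3)(1 11 7 16 17 2))^4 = (0 9 10)(1 17 7)(2 16 11)(3 5 4)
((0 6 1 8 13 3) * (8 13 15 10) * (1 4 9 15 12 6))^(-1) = ((0 1 13 3)(4 9 15 10 8 12 6))^(-1) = (0 3 13 1)(4 6 12 8 10 15 9)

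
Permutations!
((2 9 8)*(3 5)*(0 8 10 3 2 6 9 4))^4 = ((0 8 6 9 10 3 5 2 4))^4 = (0 10 4 9 2 6 5 8 3)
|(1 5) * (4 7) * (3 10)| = |(1 5)(3 10)(4 7)| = 2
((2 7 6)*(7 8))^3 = ((2 8 7 6))^3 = (2 6 7 8)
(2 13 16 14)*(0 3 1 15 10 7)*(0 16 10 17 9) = [3, 15, 13, 1, 4, 5, 6, 16, 8, 0, 7, 11, 12, 10, 2, 17, 14, 9] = (0 3 1 15 17 9)(2 13 10 7 16 14)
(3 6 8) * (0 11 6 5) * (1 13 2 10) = (0 11 6 8 3 5)(1 13 2 10) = [11, 13, 10, 5, 4, 0, 8, 7, 3, 9, 1, 6, 12, 2]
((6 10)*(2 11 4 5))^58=((2 11 4 5)(6 10))^58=(2 4)(5 11)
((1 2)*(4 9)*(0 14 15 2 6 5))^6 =(0 5 6 1 2 15 14) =((0 14 15 2 1 6 5)(4 9))^6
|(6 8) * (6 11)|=3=|(6 8 11)|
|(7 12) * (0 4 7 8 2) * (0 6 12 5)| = |(0 4 7 5)(2 6 12 8)| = 4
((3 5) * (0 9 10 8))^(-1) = (0 8 10 9)(3 5)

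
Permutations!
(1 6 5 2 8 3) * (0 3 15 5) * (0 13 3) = [0, 6, 8, 1, 4, 2, 13, 7, 15, 9, 10, 11, 12, 3, 14, 5] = (1 6 13 3)(2 8 15 5)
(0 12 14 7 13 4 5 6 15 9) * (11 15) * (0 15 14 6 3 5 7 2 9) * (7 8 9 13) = (0 12 6 11 14 2 13 4 8 9 15)(3 5) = [12, 1, 13, 5, 8, 3, 11, 7, 9, 15, 10, 14, 6, 4, 2, 0]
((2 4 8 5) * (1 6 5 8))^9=(8)(1 4 2 5 6)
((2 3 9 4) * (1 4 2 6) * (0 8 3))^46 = ((0 8 3 9 2)(1 4 6))^46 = (0 8 3 9 2)(1 4 6)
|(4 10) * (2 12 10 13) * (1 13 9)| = 7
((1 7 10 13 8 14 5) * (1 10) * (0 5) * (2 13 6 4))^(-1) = (0 14 8 13 2 4 6 10 5)(1 7)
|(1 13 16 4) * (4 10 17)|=6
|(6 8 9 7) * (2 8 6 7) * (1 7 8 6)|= 6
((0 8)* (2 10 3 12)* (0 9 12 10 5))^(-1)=(0 5 2 12 9 8)(3 10)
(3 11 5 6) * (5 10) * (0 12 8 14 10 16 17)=(0 12 8 14 10 5 6 3 11 16 17)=[12, 1, 2, 11, 4, 6, 3, 7, 14, 9, 5, 16, 8, 13, 10, 15, 17, 0]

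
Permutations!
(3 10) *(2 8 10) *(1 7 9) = (1 7 9)(2 8 10 3) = [0, 7, 8, 2, 4, 5, 6, 9, 10, 1, 3]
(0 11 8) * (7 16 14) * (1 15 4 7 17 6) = (0 11 8)(1 15 4 7 16 14 17 6) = [11, 15, 2, 3, 7, 5, 1, 16, 0, 9, 10, 8, 12, 13, 17, 4, 14, 6]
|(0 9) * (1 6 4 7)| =4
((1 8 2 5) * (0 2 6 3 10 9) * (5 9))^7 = ((0 2 9)(1 8 6 3 10 5))^7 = (0 2 9)(1 8 6 3 10 5)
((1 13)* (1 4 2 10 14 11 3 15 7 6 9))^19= (1 3 4 7 10 9 11 13 15 2 6 14)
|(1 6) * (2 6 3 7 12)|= 6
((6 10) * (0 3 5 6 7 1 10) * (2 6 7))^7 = (0 6 2 10 1 7 5 3)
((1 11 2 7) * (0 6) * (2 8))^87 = (0 6)(1 8 7 11 2)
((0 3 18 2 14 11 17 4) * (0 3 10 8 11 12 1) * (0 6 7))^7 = (0 18)(1 17)(2 10)(3 7)(4 6)(8 14)(11 12)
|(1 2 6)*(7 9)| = |(1 2 6)(7 9)| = 6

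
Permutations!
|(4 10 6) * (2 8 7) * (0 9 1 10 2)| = 9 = |(0 9 1 10 6 4 2 8 7)|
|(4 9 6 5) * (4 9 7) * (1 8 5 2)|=6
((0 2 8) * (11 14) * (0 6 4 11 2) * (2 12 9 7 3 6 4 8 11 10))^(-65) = ((2 11 14 12 9 7 3 6 8 4 10))^(-65) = (2 11 14 12 9 7 3 6 8 4 10)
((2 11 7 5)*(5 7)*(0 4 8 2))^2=((0 4 8 2 11 5))^2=(0 8 11)(2 5 4)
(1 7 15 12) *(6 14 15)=(1 7 6 14 15 12)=[0, 7, 2, 3, 4, 5, 14, 6, 8, 9, 10, 11, 1, 13, 15, 12]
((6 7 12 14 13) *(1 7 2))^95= (1 13 7 6 12 2 14)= ((1 7 12 14 13 6 2))^95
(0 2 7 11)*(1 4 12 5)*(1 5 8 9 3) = (0 2 7 11)(1 4 12 8 9 3) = [2, 4, 7, 1, 12, 5, 6, 11, 9, 3, 10, 0, 8]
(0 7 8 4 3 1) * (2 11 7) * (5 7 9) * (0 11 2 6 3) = (0 6 3 1 11 9 5 7 8 4) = [6, 11, 2, 1, 0, 7, 3, 8, 4, 5, 10, 9]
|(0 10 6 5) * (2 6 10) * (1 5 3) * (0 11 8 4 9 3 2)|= 14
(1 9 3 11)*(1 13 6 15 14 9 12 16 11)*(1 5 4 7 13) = [0, 12, 2, 5, 7, 4, 15, 13, 8, 3, 10, 1, 16, 6, 9, 14, 11] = (1 12 16 11)(3 5 4 7 13 6 15 14 9)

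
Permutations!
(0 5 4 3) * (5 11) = (0 11 5 4 3) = [11, 1, 2, 0, 3, 4, 6, 7, 8, 9, 10, 5]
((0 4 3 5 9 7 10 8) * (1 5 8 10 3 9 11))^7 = (0 4 9 7 3 8)(1 5 11)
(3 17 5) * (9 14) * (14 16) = (3 17 5)(9 16 14) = [0, 1, 2, 17, 4, 3, 6, 7, 8, 16, 10, 11, 12, 13, 9, 15, 14, 5]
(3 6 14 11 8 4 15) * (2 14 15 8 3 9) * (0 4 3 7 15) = (0 4 8 3 6)(2 14 11 7 15 9) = [4, 1, 14, 6, 8, 5, 0, 15, 3, 2, 10, 7, 12, 13, 11, 9]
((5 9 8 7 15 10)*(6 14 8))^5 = (5 7 6 10 8 9 15 14) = ((5 9 6 14 8 7 15 10))^5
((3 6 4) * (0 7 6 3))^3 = (0 4 6 7)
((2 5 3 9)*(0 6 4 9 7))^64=(9)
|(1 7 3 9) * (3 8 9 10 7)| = |(1 3 10 7 8 9)| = 6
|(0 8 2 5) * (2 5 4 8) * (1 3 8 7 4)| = 6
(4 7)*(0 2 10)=[2, 1, 10, 3, 7, 5, 6, 4, 8, 9, 0]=(0 2 10)(4 7)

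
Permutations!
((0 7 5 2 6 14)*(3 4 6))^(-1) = (0 14 6 4 3 2 5 7)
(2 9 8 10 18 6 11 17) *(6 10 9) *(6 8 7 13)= (2 8 9 7 13 6 11 17)(10 18)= [0, 1, 8, 3, 4, 5, 11, 13, 9, 7, 18, 17, 12, 6, 14, 15, 16, 2, 10]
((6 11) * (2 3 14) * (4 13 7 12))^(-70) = (2 14 3)(4 7)(12 13)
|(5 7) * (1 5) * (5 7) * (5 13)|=2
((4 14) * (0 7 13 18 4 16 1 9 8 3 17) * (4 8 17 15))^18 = (0 3 1 13 4 17 8 16 7 15 9 18 14)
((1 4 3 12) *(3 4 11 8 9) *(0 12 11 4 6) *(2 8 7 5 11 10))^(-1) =(0 6 4 1 12)(2 10 3 9 8)(5 7 11)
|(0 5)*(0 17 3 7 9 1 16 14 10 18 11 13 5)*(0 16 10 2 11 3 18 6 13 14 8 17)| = 39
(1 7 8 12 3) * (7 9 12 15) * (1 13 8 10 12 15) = (1 9 15 7 10 12 3 13 8) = [0, 9, 2, 13, 4, 5, 6, 10, 1, 15, 12, 11, 3, 8, 14, 7]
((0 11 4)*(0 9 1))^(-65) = (11)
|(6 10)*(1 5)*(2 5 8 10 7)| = 7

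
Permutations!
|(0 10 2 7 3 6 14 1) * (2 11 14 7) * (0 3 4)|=|(0 10 11 14 1 3 6 7 4)|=9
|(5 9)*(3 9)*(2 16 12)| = 3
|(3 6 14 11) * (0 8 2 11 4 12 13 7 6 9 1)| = |(0 8 2 11 3 9 1)(4 12 13 7 6 14)| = 42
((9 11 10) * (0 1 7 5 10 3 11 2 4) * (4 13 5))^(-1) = ((0 1 7 4)(2 13 5 10 9)(3 11))^(-1) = (0 4 7 1)(2 9 10 5 13)(3 11)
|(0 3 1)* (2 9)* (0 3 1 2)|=|(0 1 3 2 9)|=5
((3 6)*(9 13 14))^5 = ((3 6)(9 13 14))^5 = (3 6)(9 14 13)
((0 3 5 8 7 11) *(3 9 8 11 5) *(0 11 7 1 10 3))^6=(11)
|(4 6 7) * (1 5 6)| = |(1 5 6 7 4)| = 5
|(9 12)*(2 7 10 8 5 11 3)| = 14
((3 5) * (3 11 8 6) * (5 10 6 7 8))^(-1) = (3 6 10)(5 11)(7 8)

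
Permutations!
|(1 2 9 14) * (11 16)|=4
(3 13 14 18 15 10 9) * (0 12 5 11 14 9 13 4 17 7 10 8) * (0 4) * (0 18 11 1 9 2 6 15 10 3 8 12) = (1 9 8 4 17 7 3 18 10 13 2 6 15 12 5)(11 14) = [0, 9, 6, 18, 17, 1, 15, 3, 4, 8, 13, 14, 5, 2, 11, 12, 16, 7, 10]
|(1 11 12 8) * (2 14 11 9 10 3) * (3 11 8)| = 9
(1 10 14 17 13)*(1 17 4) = [0, 10, 2, 3, 1, 5, 6, 7, 8, 9, 14, 11, 12, 17, 4, 15, 16, 13] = (1 10 14 4)(13 17)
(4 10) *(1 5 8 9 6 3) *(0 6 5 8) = [6, 8, 2, 1, 10, 0, 3, 7, 9, 5, 4] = (0 6 3 1 8 9 5)(4 10)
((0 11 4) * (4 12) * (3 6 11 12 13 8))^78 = ((0 12 4)(3 6 11 13 8))^78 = (3 13 6 8 11)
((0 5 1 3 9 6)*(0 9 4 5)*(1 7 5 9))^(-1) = (1 6 9 4 3)(5 7)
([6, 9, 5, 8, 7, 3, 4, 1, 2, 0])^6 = [0, 1, 3, 2, 4, 8, 6, 7, 5, 9]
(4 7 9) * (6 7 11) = (4 11 6 7 9) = [0, 1, 2, 3, 11, 5, 7, 9, 8, 4, 10, 6]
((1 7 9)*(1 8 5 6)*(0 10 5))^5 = ((0 10 5 6 1 7 9 8))^5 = (0 7 5 8 1 10 9 6)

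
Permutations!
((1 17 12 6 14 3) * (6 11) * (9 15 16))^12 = (1 14 11 17 3 6 12)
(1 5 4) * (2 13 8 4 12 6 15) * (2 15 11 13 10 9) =(15)(1 5 12 6 11 13 8 4)(2 10 9) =[0, 5, 10, 3, 1, 12, 11, 7, 4, 2, 9, 13, 6, 8, 14, 15]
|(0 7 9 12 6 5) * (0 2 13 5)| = 15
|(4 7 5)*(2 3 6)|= |(2 3 6)(4 7 5)|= 3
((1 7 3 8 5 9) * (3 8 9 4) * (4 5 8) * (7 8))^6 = (9)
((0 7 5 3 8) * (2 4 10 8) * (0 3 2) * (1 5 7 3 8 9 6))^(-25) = ((0 3)(1 5 2 4 10 9 6))^(-25) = (0 3)(1 4 6 2 9 5 10)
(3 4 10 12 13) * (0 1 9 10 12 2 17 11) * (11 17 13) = (17)(0 1 9 10 2 13 3 4 12 11) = [1, 9, 13, 4, 12, 5, 6, 7, 8, 10, 2, 0, 11, 3, 14, 15, 16, 17]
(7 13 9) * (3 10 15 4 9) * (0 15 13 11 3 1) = (0 15 4 9 7 11 3 10 13 1) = [15, 0, 2, 10, 9, 5, 6, 11, 8, 7, 13, 3, 12, 1, 14, 4]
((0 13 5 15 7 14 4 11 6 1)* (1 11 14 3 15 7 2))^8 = ((0 13 5 7 3 15 2 1)(4 14)(6 11))^8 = (15)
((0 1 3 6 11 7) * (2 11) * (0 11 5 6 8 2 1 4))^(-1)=((0 4)(1 3 8 2 5 6)(7 11))^(-1)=(0 4)(1 6 5 2 8 3)(7 11)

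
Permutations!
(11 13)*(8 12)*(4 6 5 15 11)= (4 6 5 15 11 13)(8 12)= [0, 1, 2, 3, 6, 15, 5, 7, 12, 9, 10, 13, 8, 4, 14, 11]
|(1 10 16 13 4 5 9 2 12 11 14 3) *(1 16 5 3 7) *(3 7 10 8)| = |(1 8 3 16 13 4 7)(2 12 11 14 10 5 9)| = 7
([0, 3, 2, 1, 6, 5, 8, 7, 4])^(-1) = (1 3)(4 8 6)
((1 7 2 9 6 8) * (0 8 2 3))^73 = (0 7 8 3 1)(2 9 6)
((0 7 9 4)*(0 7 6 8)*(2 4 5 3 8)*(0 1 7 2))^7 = (0 6)(1 7 9 5 3 8)(2 4)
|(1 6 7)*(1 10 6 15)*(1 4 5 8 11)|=|(1 15 4 5 8 11)(6 7 10)|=6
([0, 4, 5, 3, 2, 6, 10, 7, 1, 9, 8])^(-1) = [0, 8, 4, 3, 1, 2, 5, 7, 10, 9, 6]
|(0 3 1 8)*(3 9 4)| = 6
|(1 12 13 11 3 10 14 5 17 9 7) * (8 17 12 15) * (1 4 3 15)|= |(3 10 14 5 12 13 11 15 8 17 9 7 4)|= 13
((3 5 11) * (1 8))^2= (3 11 5)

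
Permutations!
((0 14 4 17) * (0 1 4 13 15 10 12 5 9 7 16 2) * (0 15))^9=((0 14 13)(1 4 17)(2 15 10 12 5 9 7 16))^9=(17)(2 15 10 12 5 9 7 16)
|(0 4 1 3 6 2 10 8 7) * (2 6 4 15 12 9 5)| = 9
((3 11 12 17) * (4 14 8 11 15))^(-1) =((3 15 4 14 8 11 12 17))^(-1) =(3 17 12 11 8 14 4 15)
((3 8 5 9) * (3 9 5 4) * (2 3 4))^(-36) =(9)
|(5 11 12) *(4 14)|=|(4 14)(5 11 12)|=6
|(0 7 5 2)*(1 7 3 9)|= |(0 3 9 1 7 5 2)|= 7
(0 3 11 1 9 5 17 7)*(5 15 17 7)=[3, 9, 2, 11, 4, 7, 6, 0, 8, 15, 10, 1, 12, 13, 14, 17, 16, 5]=(0 3 11 1 9 15 17 5 7)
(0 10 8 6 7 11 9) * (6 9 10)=[6, 1, 2, 3, 4, 5, 7, 11, 9, 0, 8, 10]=(0 6 7 11 10 8 9)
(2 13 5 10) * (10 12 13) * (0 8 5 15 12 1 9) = [8, 9, 10, 3, 4, 1, 6, 7, 5, 0, 2, 11, 13, 15, 14, 12] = (0 8 5 1 9)(2 10)(12 13 15)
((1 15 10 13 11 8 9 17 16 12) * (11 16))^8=((1 15 10 13 16 12)(8 9 17 11))^8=(17)(1 10 16)(12 15 13)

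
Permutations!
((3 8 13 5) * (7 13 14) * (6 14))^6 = (3 5 13 7 14 6 8)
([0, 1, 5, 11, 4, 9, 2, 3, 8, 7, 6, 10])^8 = (11)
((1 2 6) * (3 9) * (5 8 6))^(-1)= (1 6 8 5 2)(3 9)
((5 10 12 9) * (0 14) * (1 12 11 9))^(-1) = ((0 14)(1 12)(5 10 11 9))^(-1) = (0 14)(1 12)(5 9 11 10)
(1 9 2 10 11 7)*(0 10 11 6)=[10, 9, 11, 3, 4, 5, 0, 1, 8, 2, 6, 7]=(0 10 6)(1 9 2 11 7)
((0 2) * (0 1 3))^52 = ((0 2 1 3))^52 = (3)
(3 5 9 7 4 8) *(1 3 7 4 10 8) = (1 3 5 9 4)(7 10 8) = [0, 3, 2, 5, 1, 9, 6, 10, 7, 4, 8]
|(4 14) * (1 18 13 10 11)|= 10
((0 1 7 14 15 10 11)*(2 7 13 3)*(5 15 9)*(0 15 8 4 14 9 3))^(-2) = (0 1 13)(2 14 8 9)(3 4 5 7)(10 11 15)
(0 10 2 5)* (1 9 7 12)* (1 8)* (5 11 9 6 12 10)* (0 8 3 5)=(1 6 12 3 5 8)(2 11 9 7 10)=[0, 6, 11, 5, 4, 8, 12, 10, 1, 7, 2, 9, 3]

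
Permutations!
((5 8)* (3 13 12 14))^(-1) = (3 14 12 13)(5 8)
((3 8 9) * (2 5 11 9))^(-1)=(2 8 3 9 11 5)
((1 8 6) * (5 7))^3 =(8)(5 7)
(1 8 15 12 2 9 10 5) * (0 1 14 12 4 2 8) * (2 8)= (0 1)(2 9 10 5 14 12)(4 8 15)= [1, 0, 9, 3, 8, 14, 6, 7, 15, 10, 5, 11, 2, 13, 12, 4]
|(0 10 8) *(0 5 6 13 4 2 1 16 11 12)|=12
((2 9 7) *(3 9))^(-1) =(2 7 9 3)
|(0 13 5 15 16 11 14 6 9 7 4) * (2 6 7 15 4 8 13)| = 13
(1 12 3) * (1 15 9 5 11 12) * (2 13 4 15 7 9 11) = (2 13 4 15 11 12 3 7 9 5) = [0, 1, 13, 7, 15, 2, 6, 9, 8, 5, 10, 12, 3, 4, 14, 11]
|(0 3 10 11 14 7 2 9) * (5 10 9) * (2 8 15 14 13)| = 60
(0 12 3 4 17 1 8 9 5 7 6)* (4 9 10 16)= (0 12 3 9 5 7 6)(1 8 10 16 4 17)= [12, 8, 2, 9, 17, 7, 0, 6, 10, 5, 16, 11, 3, 13, 14, 15, 4, 1]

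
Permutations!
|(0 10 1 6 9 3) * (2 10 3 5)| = 6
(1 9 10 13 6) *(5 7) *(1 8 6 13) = (13)(1 9 10)(5 7)(6 8) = [0, 9, 2, 3, 4, 7, 8, 5, 6, 10, 1, 11, 12, 13]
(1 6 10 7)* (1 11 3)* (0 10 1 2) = (0 10 7 11 3 2)(1 6) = [10, 6, 0, 2, 4, 5, 1, 11, 8, 9, 7, 3]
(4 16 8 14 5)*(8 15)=(4 16 15 8 14 5)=[0, 1, 2, 3, 16, 4, 6, 7, 14, 9, 10, 11, 12, 13, 5, 8, 15]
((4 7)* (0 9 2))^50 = ((0 9 2)(4 7))^50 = (0 2 9)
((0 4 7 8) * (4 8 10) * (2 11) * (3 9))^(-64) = (11)(4 10 7)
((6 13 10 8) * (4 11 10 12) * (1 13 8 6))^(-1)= ((1 13 12 4 11 10 6 8))^(-1)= (1 8 6 10 11 4 12 13)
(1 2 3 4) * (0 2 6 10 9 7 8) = (0 2 3 4 1 6 10 9 7 8) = [2, 6, 3, 4, 1, 5, 10, 8, 0, 7, 9]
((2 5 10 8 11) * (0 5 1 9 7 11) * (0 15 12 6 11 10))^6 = ((0 5)(1 9 7 10 8 15 12 6 11 2))^6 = (1 12 7 11 8)(2 15 9 6 10)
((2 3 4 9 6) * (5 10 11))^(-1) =(2 6 9 4 3)(5 11 10)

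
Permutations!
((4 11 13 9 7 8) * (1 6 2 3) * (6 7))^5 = (1 13)(2 4)(3 11)(6 8)(7 9)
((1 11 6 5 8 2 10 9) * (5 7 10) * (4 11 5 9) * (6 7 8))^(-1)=((1 5 6 8 2 9)(4 11 7 10))^(-1)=(1 9 2 8 6 5)(4 10 7 11)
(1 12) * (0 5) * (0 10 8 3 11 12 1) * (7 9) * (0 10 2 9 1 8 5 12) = (0 12 10 5 2 9 7 1 8 3 11) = [12, 8, 9, 11, 4, 2, 6, 1, 3, 7, 5, 0, 10]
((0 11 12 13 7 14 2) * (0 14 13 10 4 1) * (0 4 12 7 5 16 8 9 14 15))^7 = (0 9 13 15 8 7 2 16 11 14 5)(1 4)(10 12)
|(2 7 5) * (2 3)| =4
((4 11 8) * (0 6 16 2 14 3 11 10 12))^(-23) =(0 12 10 4 8 11 3 14 2 16 6)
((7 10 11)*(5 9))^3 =(11)(5 9)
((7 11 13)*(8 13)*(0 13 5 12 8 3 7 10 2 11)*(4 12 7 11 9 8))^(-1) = (0 7 5 8 9 2 10 13)(3 11)(4 12)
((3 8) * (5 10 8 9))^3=((3 9 5 10 8))^3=(3 10 9 8 5)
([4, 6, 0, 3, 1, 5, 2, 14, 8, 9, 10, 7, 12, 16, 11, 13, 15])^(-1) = (0 2 6 1 4)(7 11 14)(13 15 16)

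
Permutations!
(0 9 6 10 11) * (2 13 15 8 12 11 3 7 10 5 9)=(0 2 13 15 8 12 11)(3 7 10)(5 9 6)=[2, 1, 13, 7, 4, 9, 5, 10, 12, 6, 3, 0, 11, 15, 14, 8]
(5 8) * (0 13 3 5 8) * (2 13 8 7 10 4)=(0 8 7 10 4 2 13 3 5)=[8, 1, 13, 5, 2, 0, 6, 10, 7, 9, 4, 11, 12, 3]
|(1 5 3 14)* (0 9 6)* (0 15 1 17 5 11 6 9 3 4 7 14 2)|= 60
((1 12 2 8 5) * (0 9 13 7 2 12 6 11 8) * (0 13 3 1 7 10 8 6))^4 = (2 5 10)(7 8 13)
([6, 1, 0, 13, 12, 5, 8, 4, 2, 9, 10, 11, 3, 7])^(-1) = (0 2 8 6)(3 12 4 7 13)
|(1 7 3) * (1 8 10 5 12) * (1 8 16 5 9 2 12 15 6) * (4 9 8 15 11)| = 12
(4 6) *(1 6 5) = (1 6 4 5) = [0, 6, 2, 3, 5, 1, 4]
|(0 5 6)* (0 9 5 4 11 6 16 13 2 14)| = 10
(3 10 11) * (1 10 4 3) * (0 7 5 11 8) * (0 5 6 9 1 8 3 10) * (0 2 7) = (1 2 7 6 9)(3 4 10)(5 11 8) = [0, 2, 7, 4, 10, 11, 9, 6, 5, 1, 3, 8]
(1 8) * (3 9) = (1 8)(3 9) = [0, 8, 2, 9, 4, 5, 6, 7, 1, 3]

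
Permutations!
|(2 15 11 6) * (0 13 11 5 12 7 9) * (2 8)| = |(0 13 11 6 8 2 15 5 12 7 9)| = 11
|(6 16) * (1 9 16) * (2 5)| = |(1 9 16 6)(2 5)| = 4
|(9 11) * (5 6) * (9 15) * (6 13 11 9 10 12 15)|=12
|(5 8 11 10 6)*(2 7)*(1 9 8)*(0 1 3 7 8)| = 24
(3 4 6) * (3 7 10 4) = (4 6 7 10) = [0, 1, 2, 3, 6, 5, 7, 10, 8, 9, 4]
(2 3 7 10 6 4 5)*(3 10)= (2 10 6 4 5)(3 7)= [0, 1, 10, 7, 5, 2, 4, 3, 8, 9, 6]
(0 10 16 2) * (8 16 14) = (0 10 14 8 16 2) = [10, 1, 0, 3, 4, 5, 6, 7, 16, 9, 14, 11, 12, 13, 8, 15, 2]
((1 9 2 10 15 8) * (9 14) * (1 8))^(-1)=(1 15 10 2 9 14)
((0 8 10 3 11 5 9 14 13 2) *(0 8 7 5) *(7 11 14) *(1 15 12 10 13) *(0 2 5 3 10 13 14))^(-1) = ((0 11 2 8 14 1 15 12 13 5 9 7 3))^(-1) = (0 3 7 9 5 13 12 15 1 14 8 2 11)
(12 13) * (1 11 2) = [0, 11, 1, 3, 4, 5, 6, 7, 8, 9, 10, 2, 13, 12] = (1 11 2)(12 13)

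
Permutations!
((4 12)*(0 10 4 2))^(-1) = (0 2 12 4 10)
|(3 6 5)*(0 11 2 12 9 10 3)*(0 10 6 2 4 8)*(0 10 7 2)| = |(0 11 4 8 10 3)(2 12 9 6 5 7)| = 6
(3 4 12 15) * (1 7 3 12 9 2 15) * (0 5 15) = (0 5 15 12 1 7 3 4 9 2) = [5, 7, 0, 4, 9, 15, 6, 3, 8, 2, 10, 11, 1, 13, 14, 12]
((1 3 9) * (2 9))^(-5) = ((1 3 2 9))^(-5) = (1 9 2 3)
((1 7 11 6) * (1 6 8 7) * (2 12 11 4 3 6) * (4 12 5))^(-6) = ((2 5 4 3 6)(7 12 11 8))^(-6) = (2 6 3 4 5)(7 11)(8 12)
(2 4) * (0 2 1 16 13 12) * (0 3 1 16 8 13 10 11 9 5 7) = [2, 8, 4, 1, 16, 7, 6, 0, 13, 5, 11, 9, 3, 12, 14, 15, 10] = (0 2 4 16 10 11 9 5 7)(1 8 13 12 3)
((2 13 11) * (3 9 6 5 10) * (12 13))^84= (13)(3 10 5 6 9)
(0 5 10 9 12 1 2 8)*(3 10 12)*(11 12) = [5, 2, 8, 10, 4, 11, 6, 7, 0, 3, 9, 12, 1] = (0 5 11 12 1 2 8)(3 10 9)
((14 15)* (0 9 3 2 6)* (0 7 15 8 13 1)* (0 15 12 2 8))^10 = (0 3 13 15)(1 14 9 8)(2 7)(6 12)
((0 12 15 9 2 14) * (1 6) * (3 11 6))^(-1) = (0 14 2 9 15 12)(1 6 11 3)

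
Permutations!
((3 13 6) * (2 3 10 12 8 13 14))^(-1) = (2 14 3)(6 13 8 12 10)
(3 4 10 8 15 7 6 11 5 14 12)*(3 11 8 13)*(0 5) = [5, 1, 2, 4, 10, 14, 8, 6, 15, 9, 13, 0, 11, 3, 12, 7] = (0 5 14 12 11)(3 4 10 13)(6 8 15 7)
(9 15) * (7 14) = (7 14)(9 15) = [0, 1, 2, 3, 4, 5, 6, 14, 8, 15, 10, 11, 12, 13, 7, 9]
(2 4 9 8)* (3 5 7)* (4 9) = (2 9 8)(3 5 7) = [0, 1, 9, 5, 4, 7, 6, 3, 2, 8]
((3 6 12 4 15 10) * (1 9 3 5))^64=((1 9 3 6 12 4 15 10 5))^64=(1 9 3 6 12 4 15 10 5)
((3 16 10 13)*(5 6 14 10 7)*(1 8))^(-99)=(1 8)(3 14 7 13 6 16 10 5)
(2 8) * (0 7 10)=(0 7 10)(2 8)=[7, 1, 8, 3, 4, 5, 6, 10, 2, 9, 0]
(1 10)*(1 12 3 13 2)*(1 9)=(1 10 12 3 13 2 9)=[0, 10, 9, 13, 4, 5, 6, 7, 8, 1, 12, 11, 3, 2]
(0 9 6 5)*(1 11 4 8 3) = (0 9 6 5)(1 11 4 8 3) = [9, 11, 2, 1, 8, 0, 5, 7, 3, 6, 10, 4]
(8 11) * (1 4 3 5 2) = (1 4 3 5 2)(8 11) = [0, 4, 1, 5, 3, 2, 6, 7, 11, 9, 10, 8]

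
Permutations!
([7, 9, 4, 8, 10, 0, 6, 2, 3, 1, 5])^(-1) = (0 5 10 4 2 7)(1 9)(3 8)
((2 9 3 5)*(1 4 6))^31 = (1 4 6)(2 5 3 9)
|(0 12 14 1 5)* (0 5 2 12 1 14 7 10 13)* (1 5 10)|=4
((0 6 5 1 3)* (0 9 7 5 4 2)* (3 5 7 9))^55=(9)(0 2 4 6)(1 5)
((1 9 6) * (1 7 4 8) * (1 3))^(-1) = ((1 9 6 7 4 8 3))^(-1) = (1 3 8 4 7 6 9)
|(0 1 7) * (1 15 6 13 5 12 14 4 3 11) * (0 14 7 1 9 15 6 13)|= |(0 6)(3 11 9 15 13 5 12 7 14 4)|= 10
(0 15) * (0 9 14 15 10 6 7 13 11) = (0 10 6 7 13 11)(9 14 15) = [10, 1, 2, 3, 4, 5, 7, 13, 8, 14, 6, 0, 12, 11, 15, 9]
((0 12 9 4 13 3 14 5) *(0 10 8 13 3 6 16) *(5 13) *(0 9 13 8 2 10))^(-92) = ((0 12 13 6 16 9 4 3 14 8 5)(2 10))^(-92) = (0 3 6 5 4 13 8 9 12 14 16)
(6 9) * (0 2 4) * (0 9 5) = (0 2 4 9 6 5) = [2, 1, 4, 3, 9, 0, 5, 7, 8, 6]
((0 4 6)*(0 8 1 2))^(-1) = ((0 4 6 8 1 2))^(-1) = (0 2 1 8 6 4)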